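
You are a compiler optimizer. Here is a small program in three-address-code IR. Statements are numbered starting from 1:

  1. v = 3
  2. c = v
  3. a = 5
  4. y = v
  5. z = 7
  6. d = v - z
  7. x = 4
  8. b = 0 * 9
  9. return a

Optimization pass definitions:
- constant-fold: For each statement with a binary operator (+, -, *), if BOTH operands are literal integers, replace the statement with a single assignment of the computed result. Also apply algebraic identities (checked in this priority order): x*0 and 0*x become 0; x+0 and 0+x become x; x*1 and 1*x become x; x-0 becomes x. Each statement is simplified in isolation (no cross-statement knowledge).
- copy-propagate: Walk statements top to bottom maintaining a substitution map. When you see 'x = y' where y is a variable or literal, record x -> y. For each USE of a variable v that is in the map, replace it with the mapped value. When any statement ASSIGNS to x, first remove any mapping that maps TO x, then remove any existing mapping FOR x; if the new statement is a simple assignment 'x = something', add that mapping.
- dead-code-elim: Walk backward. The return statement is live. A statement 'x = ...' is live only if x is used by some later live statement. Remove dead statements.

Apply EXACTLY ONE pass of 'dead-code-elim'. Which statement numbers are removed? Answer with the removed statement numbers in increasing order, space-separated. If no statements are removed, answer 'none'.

Answer: 1 2 4 5 6 7 8

Derivation:
Backward liveness scan:
Stmt 1 'v = 3': DEAD (v not in live set [])
Stmt 2 'c = v': DEAD (c not in live set [])
Stmt 3 'a = 5': KEEP (a is live); live-in = []
Stmt 4 'y = v': DEAD (y not in live set ['a'])
Stmt 5 'z = 7': DEAD (z not in live set ['a'])
Stmt 6 'd = v - z': DEAD (d not in live set ['a'])
Stmt 7 'x = 4': DEAD (x not in live set ['a'])
Stmt 8 'b = 0 * 9': DEAD (b not in live set ['a'])
Stmt 9 'return a': KEEP (return); live-in = ['a']
Removed statement numbers: [1, 2, 4, 5, 6, 7, 8]
Surviving IR:
  a = 5
  return a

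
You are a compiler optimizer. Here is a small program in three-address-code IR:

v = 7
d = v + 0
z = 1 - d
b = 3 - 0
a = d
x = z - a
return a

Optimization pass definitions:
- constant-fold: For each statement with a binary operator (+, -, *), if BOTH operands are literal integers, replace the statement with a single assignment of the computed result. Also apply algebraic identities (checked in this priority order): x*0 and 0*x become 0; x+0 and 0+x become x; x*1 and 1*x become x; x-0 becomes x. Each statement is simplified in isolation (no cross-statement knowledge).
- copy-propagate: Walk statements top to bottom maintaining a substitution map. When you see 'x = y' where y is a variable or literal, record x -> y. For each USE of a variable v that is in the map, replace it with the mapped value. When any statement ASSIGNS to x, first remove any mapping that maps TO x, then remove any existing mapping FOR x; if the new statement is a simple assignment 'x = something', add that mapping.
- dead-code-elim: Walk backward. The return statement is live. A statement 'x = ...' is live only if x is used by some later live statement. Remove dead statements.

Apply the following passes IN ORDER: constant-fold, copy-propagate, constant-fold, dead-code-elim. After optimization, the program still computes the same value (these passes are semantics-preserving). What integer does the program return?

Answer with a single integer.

Answer: 7

Derivation:
Initial IR:
  v = 7
  d = v + 0
  z = 1 - d
  b = 3 - 0
  a = d
  x = z - a
  return a
After constant-fold (7 stmts):
  v = 7
  d = v
  z = 1 - d
  b = 3
  a = d
  x = z - a
  return a
After copy-propagate (7 stmts):
  v = 7
  d = 7
  z = 1 - 7
  b = 3
  a = 7
  x = z - 7
  return 7
After constant-fold (7 stmts):
  v = 7
  d = 7
  z = -6
  b = 3
  a = 7
  x = z - 7
  return 7
After dead-code-elim (1 stmts):
  return 7
Evaluate:
  v = 7  =>  v = 7
  d = v + 0  =>  d = 7
  z = 1 - d  =>  z = -6
  b = 3 - 0  =>  b = 3
  a = d  =>  a = 7
  x = z - a  =>  x = -13
  return a = 7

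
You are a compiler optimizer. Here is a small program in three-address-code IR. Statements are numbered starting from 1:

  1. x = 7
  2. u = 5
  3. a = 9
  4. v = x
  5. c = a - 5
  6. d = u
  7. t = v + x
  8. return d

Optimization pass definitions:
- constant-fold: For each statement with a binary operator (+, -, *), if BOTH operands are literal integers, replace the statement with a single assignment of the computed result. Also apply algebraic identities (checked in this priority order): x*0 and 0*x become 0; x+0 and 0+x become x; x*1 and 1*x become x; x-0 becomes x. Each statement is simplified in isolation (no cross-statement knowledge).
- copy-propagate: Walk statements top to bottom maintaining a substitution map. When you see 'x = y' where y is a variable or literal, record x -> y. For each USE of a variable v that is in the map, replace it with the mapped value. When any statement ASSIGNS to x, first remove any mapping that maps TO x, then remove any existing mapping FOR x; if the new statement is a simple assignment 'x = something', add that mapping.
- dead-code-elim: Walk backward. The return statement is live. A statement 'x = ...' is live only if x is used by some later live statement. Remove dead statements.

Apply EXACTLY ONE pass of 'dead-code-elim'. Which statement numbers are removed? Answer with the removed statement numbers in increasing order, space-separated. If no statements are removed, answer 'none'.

Answer: 1 3 4 5 7

Derivation:
Backward liveness scan:
Stmt 1 'x = 7': DEAD (x not in live set [])
Stmt 2 'u = 5': KEEP (u is live); live-in = []
Stmt 3 'a = 9': DEAD (a not in live set ['u'])
Stmt 4 'v = x': DEAD (v not in live set ['u'])
Stmt 5 'c = a - 5': DEAD (c not in live set ['u'])
Stmt 6 'd = u': KEEP (d is live); live-in = ['u']
Stmt 7 't = v + x': DEAD (t not in live set ['d'])
Stmt 8 'return d': KEEP (return); live-in = ['d']
Removed statement numbers: [1, 3, 4, 5, 7]
Surviving IR:
  u = 5
  d = u
  return d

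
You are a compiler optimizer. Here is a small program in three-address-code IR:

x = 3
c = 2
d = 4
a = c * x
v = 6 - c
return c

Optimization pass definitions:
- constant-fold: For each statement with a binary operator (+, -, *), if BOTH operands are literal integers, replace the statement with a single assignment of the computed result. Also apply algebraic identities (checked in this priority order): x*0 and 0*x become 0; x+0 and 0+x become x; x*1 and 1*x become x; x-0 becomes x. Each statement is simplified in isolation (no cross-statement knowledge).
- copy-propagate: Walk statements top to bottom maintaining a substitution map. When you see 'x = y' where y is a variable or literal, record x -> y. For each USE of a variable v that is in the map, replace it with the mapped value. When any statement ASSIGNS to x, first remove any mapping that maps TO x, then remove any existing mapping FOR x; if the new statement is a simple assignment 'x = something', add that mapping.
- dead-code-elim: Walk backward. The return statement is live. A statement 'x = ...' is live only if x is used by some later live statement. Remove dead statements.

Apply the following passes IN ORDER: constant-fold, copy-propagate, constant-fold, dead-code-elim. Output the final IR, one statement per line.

Answer: return 2

Derivation:
Initial IR:
  x = 3
  c = 2
  d = 4
  a = c * x
  v = 6 - c
  return c
After constant-fold (6 stmts):
  x = 3
  c = 2
  d = 4
  a = c * x
  v = 6 - c
  return c
After copy-propagate (6 stmts):
  x = 3
  c = 2
  d = 4
  a = 2 * 3
  v = 6 - 2
  return 2
After constant-fold (6 stmts):
  x = 3
  c = 2
  d = 4
  a = 6
  v = 4
  return 2
After dead-code-elim (1 stmts):
  return 2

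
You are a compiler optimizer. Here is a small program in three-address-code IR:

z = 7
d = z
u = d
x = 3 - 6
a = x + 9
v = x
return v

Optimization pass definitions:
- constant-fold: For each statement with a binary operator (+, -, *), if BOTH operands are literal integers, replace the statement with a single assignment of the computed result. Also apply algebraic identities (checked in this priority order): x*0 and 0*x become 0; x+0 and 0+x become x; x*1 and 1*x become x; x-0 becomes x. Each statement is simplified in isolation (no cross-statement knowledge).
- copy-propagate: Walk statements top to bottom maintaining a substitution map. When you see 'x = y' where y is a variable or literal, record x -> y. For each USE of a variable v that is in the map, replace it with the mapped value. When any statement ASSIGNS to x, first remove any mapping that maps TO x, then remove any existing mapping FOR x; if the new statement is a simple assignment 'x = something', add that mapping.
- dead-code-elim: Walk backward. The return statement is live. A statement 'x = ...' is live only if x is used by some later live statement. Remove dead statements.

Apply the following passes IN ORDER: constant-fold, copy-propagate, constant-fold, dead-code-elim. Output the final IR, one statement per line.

Initial IR:
  z = 7
  d = z
  u = d
  x = 3 - 6
  a = x + 9
  v = x
  return v
After constant-fold (7 stmts):
  z = 7
  d = z
  u = d
  x = -3
  a = x + 9
  v = x
  return v
After copy-propagate (7 stmts):
  z = 7
  d = 7
  u = 7
  x = -3
  a = -3 + 9
  v = -3
  return -3
After constant-fold (7 stmts):
  z = 7
  d = 7
  u = 7
  x = -3
  a = 6
  v = -3
  return -3
After dead-code-elim (1 stmts):
  return -3

Answer: return -3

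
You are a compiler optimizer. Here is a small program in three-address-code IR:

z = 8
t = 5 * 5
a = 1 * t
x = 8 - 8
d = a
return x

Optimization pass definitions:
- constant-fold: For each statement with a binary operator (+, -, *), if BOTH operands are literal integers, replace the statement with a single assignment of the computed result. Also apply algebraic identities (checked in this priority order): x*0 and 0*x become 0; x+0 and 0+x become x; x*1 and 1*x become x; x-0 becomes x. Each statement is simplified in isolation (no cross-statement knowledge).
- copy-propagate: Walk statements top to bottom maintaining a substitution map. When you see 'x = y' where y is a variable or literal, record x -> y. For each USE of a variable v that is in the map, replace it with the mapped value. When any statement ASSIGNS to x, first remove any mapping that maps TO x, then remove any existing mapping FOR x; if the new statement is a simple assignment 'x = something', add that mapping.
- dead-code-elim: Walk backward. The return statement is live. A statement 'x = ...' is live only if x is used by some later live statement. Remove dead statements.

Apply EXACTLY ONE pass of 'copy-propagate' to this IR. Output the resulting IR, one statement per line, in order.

Answer: z = 8
t = 5 * 5
a = 1 * t
x = 8 - 8
d = a
return x

Derivation:
Applying copy-propagate statement-by-statement:
  [1] z = 8  (unchanged)
  [2] t = 5 * 5  (unchanged)
  [3] a = 1 * t  (unchanged)
  [4] x = 8 - 8  (unchanged)
  [5] d = a  (unchanged)
  [6] return x  (unchanged)
Result (6 stmts):
  z = 8
  t = 5 * 5
  a = 1 * t
  x = 8 - 8
  d = a
  return x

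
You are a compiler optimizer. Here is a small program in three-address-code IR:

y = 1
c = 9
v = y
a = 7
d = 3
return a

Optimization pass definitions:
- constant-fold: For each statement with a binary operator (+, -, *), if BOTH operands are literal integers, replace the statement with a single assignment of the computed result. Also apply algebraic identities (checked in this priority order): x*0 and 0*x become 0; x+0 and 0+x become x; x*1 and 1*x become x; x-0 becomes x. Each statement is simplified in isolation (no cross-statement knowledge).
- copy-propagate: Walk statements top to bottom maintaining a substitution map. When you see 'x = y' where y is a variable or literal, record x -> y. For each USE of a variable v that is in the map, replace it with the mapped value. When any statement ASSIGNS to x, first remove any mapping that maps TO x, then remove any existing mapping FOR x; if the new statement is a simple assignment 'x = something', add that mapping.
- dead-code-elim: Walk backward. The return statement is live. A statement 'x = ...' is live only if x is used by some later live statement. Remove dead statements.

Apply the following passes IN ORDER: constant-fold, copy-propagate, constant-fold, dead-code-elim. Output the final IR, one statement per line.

Initial IR:
  y = 1
  c = 9
  v = y
  a = 7
  d = 3
  return a
After constant-fold (6 stmts):
  y = 1
  c = 9
  v = y
  a = 7
  d = 3
  return a
After copy-propagate (6 stmts):
  y = 1
  c = 9
  v = 1
  a = 7
  d = 3
  return 7
After constant-fold (6 stmts):
  y = 1
  c = 9
  v = 1
  a = 7
  d = 3
  return 7
After dead-code-elim (1 stmts):
  return 7

Answer: return 7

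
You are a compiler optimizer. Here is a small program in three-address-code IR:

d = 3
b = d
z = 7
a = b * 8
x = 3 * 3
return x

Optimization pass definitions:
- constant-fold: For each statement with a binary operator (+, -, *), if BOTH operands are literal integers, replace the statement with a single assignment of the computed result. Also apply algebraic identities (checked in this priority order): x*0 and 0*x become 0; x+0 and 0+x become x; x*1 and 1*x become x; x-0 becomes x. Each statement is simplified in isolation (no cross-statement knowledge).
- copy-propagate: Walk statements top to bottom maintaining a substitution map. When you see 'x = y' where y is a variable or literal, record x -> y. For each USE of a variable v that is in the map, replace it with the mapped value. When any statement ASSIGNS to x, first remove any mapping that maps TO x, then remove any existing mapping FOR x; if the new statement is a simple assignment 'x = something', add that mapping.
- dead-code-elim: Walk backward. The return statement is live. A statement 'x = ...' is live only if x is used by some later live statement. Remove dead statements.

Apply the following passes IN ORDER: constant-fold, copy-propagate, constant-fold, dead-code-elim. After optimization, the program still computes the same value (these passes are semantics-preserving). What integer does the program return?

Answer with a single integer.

Initial IR:
  d = 3
  b = d
  z = 7
  a = b * 8
  x = 3 * 3
  return x
After constant-fold (6 stmts):
  d = 3
  b = d
  z = 7
  a = b * 8
  x = 9
  return x
After copy-propagate (6 stmts):
  d = 3
  b = 3
  z = 7
  a = 3 * 8
  x = 9
  return 9
After constant-fold (6 stmts):
  d = 3
  b = 3
  z = 7
  a = 24
  x = 9
  return 9
After dead-code-elim (1 stmts):
  return 9
Evaluate:
  d = 3  =>  d = 3
  b = d  =>  b = 3
  z = 7  =>  z = 7
  a = b * 8  =>  a = 24
  x = 3 * 3  =>  x = 9
  return x = 9

Answer: 9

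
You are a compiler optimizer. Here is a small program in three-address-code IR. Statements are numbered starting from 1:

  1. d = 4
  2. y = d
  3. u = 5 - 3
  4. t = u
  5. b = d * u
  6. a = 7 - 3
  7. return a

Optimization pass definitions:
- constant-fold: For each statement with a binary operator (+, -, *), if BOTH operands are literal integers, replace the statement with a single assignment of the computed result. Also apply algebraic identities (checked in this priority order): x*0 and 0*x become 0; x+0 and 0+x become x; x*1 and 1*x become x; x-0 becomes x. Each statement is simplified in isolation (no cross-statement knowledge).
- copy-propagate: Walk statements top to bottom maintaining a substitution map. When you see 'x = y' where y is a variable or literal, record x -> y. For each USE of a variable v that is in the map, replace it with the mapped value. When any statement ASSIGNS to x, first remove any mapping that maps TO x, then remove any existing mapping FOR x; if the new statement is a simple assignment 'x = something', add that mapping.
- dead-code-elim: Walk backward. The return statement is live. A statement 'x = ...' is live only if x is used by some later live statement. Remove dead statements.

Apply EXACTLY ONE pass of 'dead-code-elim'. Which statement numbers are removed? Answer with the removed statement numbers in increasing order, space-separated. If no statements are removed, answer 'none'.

Backward liveness scan:
Stmt 1 'd = 4': DEAD (d not in live set [])
Stmt 2 'y = d': DEAD (y not in live set [])
Stmt 3 'u = 5 - 3': DEAD (u not in live set [])
Stmt 4 't = u': DEAD (t not in live set [])
Stmt 5 'b = d * u': DEAD (b not in live set [])
Stmt 6 'a = 7 - 3': KEEP (a is live); live-in = []
Stmt 7 'return a': KEEP (return); live-in = ['a']
Removed statement numbers: [1, 2, 3, 4, 5]
Surviving IR:
  a = 7 - 3
  return a

Answer: 1 2 3 4 5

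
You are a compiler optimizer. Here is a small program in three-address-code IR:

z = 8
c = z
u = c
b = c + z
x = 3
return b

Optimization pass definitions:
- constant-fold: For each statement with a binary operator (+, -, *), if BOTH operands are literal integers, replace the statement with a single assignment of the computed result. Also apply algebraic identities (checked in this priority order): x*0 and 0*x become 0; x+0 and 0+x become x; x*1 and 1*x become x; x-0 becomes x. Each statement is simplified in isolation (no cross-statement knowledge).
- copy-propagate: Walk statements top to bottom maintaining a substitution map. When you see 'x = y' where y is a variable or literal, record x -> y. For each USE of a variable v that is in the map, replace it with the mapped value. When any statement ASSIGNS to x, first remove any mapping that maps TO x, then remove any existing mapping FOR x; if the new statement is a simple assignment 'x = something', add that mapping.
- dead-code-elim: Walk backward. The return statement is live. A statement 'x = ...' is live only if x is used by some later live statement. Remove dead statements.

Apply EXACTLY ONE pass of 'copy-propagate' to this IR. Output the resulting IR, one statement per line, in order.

Answer: z = 8
c = 8
u = 8
b = 8 + 8
x = 3
return b

Derivation:
Applying copy-propagate statement-by-statement:
  [1] z = 8  (unchanged)
  [2] c = z  -> c = 8
  [3] u = c  -> u = 8
  [4] b = c + z  -> b = 8 + 8
  [5] x = 3  (unchanged)
  [6] return b  (unchanged)
Result (6 stmts):
  z = 8
  c = 8
  u = 8
  b = 8 + 8
  x = 3
  return b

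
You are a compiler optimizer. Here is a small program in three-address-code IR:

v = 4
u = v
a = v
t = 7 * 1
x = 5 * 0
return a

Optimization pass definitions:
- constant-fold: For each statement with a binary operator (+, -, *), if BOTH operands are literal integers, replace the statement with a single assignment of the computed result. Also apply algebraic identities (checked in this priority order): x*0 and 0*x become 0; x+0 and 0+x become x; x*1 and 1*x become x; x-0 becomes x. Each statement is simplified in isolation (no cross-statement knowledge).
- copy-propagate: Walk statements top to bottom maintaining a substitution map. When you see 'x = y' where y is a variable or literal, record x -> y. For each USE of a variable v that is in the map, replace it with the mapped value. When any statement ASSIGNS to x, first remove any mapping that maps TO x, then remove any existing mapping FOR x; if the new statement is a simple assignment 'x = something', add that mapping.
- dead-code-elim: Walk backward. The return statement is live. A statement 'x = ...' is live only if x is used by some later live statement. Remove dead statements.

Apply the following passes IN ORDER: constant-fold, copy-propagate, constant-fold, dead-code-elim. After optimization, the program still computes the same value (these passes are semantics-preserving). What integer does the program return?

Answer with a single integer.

Initial IR:
  v = 4
  u = v
  a = v
  t = 7 * 1
  x = 5 * 0
  return a
After constant-fold (6 stmts):
  v = 4
  u = v
  a = v
  t = 7
  x = 0
  return a
After copy-propagate (6 stmts):
  v = 4
  u = 4
  a = 4
  t = 7
  x = 0
  return 4
After constant-fold (6 stmts):
  v = 4
  u = 4
  a = 4
  t = 7
  x = 0
  return 4
After dead-code-elim (1 stmts):
  return 4
Evaluate:
  v = 4  =>  v = 4
  u = v  =>  u = 4
  a = v  =>  a = 4
  t = 7 * 1  =>  t = 7
  x = 5 * 0  =>  x = 0
  return a = 4

Answer: 4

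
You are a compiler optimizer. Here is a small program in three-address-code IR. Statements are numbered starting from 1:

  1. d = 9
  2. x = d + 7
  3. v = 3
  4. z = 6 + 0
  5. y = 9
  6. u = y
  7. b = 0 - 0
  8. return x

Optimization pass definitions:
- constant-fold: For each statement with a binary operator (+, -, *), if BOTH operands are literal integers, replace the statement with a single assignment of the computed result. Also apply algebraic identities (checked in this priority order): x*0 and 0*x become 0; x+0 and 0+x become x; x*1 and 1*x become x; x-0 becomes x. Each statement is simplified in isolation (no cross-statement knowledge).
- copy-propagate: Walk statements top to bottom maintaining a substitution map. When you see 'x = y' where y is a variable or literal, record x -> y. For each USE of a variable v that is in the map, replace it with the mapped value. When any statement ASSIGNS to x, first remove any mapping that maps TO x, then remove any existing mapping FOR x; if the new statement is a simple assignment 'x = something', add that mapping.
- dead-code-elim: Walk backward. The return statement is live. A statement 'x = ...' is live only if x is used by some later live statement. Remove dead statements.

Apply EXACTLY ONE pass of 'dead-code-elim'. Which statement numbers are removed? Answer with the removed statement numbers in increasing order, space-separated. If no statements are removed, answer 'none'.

Answer: 3 4 5 6 7

Derivation:
Backward liveness scan:
Stmt 1 'd = 9': KEEP (d is live); live-in = []
Stmt 2 'x = d + 7': KEEP (x is live); live-in = ['d']
Stmt 3 'v = 3': DEAD (v not in live set ['x'])
Stmt 4 'z = 6 + 0': DEAD (z not in live set ['x'])
Stmt 5 'y = 9': DEAD (y not in live set ['x'])
Stmt 6 'u = y': DEAD (u not in live set ['x'])
Stmt 7 'b = 0 - 0': DEAD (b not in live set ['x'])
Stmt 8 'return x': KEEP (return); live-in = ['x']
Removed statement numbers: [3, 4, 5, 6, 7]
Surviving IR:
  d = 9
  x = d + 7
  return x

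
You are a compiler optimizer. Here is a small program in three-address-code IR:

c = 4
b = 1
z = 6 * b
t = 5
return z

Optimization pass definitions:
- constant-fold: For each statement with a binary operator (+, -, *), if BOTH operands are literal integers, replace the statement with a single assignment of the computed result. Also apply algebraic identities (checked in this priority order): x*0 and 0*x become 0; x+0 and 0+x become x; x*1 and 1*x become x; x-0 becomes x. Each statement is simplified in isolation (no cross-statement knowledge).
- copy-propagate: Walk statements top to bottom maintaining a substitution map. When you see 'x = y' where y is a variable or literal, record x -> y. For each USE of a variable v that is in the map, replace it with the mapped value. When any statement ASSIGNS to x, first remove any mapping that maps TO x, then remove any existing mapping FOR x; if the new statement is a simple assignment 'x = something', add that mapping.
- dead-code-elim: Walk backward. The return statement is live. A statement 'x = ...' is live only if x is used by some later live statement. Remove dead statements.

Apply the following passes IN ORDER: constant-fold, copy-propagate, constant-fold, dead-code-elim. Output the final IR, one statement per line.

Initial IR:
  c = 4
  b = 1
  z = 6 * b
  t = 5
  return z
After constant-fold (5 stmts):
  c = 4
  b = 1
  z = 6 * b
  t = 5
  return z
After copy-propagate (5 stmts):
  c = 4
  b = 1
  z = 6 * 1
  t = 5
  return z
After constant-fold (5 stmts):
  c = 4
  b = 1
  z = 6
  t = 5
  return z
After dead-code-elim (2 stmts):
  z = 6
  return z

Answer: z = 6
return z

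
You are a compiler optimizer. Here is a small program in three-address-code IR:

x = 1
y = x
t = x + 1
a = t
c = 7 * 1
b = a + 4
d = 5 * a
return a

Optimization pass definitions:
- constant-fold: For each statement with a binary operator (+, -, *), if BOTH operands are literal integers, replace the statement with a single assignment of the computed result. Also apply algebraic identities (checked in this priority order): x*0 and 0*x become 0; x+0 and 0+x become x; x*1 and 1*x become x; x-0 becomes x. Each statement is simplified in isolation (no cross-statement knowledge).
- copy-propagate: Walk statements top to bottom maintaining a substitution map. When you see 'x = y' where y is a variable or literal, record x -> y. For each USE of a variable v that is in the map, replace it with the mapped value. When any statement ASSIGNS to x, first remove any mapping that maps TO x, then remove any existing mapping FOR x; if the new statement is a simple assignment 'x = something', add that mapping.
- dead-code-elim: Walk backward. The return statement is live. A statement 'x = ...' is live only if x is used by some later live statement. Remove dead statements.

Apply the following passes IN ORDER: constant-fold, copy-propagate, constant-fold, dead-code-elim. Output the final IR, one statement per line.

Initial IR:
  x = 1
  y = x
  t = x + 1
  a = t
  c = 7 * 1
  b = a + 4
  d = 5 * a
  return a
After constant-fold (8 stmts):
  x = 1
  y = x
  t = x + 1
  a = t
  c = 7
  b = a + 4
  d = 5 * a
  return a
After copy-propagate (8 stmts):
  x = 1
  y = 1
  t = 1 + 1
  a = t
  c = 7
  b = t + 4
  d = 5 * t
  return t
After constant-fold (8 stmts):
  x = 1
  y = 1
  t = 2
  a = t
  c = 7
  b = t + 4
  d = 5 * t
  return t
After dead-code-elim (2 stmts):
  t = 2
  return t

Answer: t = 2
return t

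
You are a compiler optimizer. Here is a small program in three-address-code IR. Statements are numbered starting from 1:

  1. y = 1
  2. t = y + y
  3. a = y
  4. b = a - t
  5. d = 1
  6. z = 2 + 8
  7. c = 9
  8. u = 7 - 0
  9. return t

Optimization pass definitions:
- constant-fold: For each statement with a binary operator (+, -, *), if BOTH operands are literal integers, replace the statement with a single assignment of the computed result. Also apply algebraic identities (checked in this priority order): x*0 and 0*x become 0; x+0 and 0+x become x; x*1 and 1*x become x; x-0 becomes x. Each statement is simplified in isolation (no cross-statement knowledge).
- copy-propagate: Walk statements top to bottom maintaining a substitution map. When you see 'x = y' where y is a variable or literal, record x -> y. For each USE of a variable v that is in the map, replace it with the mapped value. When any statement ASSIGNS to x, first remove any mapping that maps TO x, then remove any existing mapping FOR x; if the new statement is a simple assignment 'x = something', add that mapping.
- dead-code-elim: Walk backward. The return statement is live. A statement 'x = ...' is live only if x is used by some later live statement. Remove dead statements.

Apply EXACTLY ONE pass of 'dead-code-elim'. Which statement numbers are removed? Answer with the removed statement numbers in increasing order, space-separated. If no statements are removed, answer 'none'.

Backward liveness scan:
Stmt 1 'y = 1': KEEP (y is live); live-in = []
Stmt 2 't = y + y': KEEP (t is live); live-in = ['y']
Stmt 3 'a = y': DEAD (a not in live set ['t'])
Stmt 4 'b = a - t': DEAD (b not in live set ['t'])
Stmt 5 'd = 1': DEAD (d not in live set ['t'])
Stmt 6 'z = 2 + 8': DEAD (z not in live set ['t'])
Stmt 7 'c = 9': DEAD (c not in live set ['t'])
Stmt 8 'u = 7 - 0': DEAD (u not in live set ['t'])
Stmt 9 'return t': KEEP (return); live-in = ['t']
Removed statement numbers: [3, 4, 5, 6, 7, 8]
Surviving IR:
  y = 1
  t = y + y
  return t

Answer: 3 4 5 6 7 8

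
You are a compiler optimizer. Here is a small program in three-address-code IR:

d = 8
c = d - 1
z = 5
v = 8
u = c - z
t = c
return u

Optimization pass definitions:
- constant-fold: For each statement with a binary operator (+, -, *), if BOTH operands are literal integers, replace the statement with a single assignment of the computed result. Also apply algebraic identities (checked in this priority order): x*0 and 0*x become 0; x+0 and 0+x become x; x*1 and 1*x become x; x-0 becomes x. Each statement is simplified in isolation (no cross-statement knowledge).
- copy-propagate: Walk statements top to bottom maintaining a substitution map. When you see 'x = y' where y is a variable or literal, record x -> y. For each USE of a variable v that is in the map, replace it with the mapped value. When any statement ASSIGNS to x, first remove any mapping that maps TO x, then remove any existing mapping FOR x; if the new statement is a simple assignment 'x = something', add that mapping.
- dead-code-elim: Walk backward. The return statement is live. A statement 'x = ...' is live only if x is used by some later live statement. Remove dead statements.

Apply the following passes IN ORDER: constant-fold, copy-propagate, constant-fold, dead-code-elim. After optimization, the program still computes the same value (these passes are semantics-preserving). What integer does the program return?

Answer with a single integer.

Answer: 2

Derivation:
Initial IR:
  d = 8
  c = d - 1
  z = 5
  v = 8
  u = c - z
  t = c
  return u
After constant-fold (7 stmts):
  d = 8
  c = d - 1
  z = 5
  v = 8
  u = c - z
  t = c
  return u
After copy-propagate (7 stmts):
  d = 8
  c = 8 - 1
  z = 5
  v = 8
  u = c - 5
  t = c
  return u
After constant-fold (7 stmts):
  d = 8
  c = 7
  z = 5
  v = 8
  u = c - 5
  t = c
  return u
After dead-code-elim (3 stmts):
  c = 7
  u = c - 5
  return u
Evaluate:
  d = 8  =>  d = 8
  c = d - 1  =>  c = 7
  z = 5  =>  z = 5
  v = 8  =>  v = 8
  u = c - z  =>  u = 2
  t = c  =>  t = 7
  return u = 2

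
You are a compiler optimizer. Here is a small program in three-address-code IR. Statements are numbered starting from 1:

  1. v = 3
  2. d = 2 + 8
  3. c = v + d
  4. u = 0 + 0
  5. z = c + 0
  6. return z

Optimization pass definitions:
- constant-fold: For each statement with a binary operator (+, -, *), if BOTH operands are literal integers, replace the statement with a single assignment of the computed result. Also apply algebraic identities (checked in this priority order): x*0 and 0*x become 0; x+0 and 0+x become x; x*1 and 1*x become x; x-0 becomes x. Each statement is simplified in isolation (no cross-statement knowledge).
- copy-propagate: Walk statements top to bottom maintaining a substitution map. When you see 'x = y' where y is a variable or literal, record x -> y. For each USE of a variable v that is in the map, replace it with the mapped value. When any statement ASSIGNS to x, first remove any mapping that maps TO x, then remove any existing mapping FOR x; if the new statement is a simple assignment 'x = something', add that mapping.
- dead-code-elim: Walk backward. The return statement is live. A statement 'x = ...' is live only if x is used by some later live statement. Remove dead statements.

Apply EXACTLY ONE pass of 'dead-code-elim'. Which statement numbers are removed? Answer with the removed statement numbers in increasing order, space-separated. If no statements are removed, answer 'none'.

Answer: 4

Derivation:
Backward liveness scan:
Stmt 1 'v = 3': KEEP (v is live); live-in = []
Stmt 2 'd = 2 + 8': KEEP (d is live); live-in = ['v']
Stmt 3 'c = v + d': KEEP (c is live); live-in = ['d', 'v']
Stmt 4 'u = 0 + 0': DEAD (u not in live set ['c'])
Stmt 5 'z = c + 0': KEEP (z is live); live-in = ['c']
Stmt 6 'return z': KEEP (return); live-in = ['z']
Removed statement numbers: [4]
Surviving IR:
  v = 3
  d = 2 + 8
  c = v + d
  z = c + 0
  return z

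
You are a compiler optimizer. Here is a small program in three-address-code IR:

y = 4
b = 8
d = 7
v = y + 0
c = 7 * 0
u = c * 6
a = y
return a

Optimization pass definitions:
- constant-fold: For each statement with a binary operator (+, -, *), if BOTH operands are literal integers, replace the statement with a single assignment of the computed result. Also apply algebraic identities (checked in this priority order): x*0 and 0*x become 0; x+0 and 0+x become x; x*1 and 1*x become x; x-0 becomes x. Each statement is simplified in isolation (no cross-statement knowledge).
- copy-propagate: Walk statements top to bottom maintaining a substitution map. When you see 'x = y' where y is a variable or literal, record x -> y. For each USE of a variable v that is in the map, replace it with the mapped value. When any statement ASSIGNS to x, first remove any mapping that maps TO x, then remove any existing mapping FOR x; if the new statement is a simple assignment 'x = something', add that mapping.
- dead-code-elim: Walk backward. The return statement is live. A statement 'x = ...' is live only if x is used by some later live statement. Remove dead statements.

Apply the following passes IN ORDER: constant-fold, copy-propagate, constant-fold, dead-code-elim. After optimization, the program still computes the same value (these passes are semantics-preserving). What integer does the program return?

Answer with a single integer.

Answer: 4

Derivation:
Initial IR:
  y = 4
  b = 8
  d = 7
  v = y + 0
  c = 7 * 0
  u = c * 6
  a = y
  return a
After constant-fold (8 stmts):
  y = 4
  b = 8
  d = 7
  v = y
  c = 0
  u = c * 6
  a = y
  return a
After copy-propagate (8 stmts):
  y = 4
  b = 8
  d = 7
  v = 4
  c = 0
  u = 0 * 6
  a = 4
  return 4
After constant-fold (8 stmts):
  y = 4
  b = 8
  d = 7
  v = 4
  c = 0
  u = 0
  a = 4
  return 4
After dead-code-elim (1 stmts):
  return 4
Evaluate:
  y = 4  =>  y = 4
  b = 8  =>  b = 8
  d = 7  =>  d = 7
  v = y + 0  =>  v = 4
  c = 7 * 0  =>  c = 0
  u = c * 6  =>  u = 0
  a = y  =>  a = 4
  return a = 4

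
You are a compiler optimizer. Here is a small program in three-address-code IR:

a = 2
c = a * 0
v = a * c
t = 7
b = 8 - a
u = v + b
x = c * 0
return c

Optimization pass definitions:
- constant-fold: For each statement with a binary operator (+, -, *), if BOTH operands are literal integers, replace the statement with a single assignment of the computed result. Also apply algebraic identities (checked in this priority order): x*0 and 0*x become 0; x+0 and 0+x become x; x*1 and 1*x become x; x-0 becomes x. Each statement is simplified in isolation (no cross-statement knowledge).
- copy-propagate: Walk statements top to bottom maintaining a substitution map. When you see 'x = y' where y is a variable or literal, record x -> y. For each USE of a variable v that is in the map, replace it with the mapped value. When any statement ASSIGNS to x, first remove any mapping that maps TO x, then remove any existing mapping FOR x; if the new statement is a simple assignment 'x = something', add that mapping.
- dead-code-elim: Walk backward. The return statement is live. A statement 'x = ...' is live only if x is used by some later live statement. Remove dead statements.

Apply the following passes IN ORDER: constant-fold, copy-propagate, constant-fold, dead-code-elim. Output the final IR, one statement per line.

Answer: return 0

Derivation:
Initial IR:
  a = 2
  c = a * 0
  v = a * c
  t = 7
  b = 8 - a
  u = v + b
  x = c * 0
  return c
After constant-fold (8 stmts):
  a = 2
  c = 0
  v = a * c
  t = 7
  b = 8 - a
  u = v + b
  x = 0
  return c
After copy-propagate (8 stmts):
  a = 2
  c = 0
  v = 2 * 0
  t = 7
  b = 8 - 2
  u = v + b
  x = 0
  return 0
After constant-fold (8 stmts):
  a = 2
  c = 0
  v = 0
  t = 7
  b = 6
  u = v + b
  x = 0
  return 0
After dead-code-elim (1 stmts):
  return 0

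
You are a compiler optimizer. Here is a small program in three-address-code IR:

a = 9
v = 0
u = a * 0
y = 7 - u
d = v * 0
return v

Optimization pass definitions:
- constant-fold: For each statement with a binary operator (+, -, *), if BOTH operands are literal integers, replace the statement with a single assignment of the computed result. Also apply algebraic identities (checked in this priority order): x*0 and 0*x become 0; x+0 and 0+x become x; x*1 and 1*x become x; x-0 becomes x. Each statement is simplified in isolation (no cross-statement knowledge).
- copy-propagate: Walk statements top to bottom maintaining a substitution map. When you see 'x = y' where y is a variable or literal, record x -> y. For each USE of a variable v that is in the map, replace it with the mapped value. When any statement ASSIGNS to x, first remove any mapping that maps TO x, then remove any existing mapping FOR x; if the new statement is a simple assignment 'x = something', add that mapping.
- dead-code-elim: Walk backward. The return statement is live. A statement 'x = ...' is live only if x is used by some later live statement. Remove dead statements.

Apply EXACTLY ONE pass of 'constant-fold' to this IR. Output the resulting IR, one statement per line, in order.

Applying constant-fold statement-by-statement:
  [1] a = 9  (unchanged)
  [2] v = 0  (unchanged)
  [3] u = a * 0  -> u = 0
  [4] y = 7 - u  (unchanged)
  [5] d = v * 0  -> d = 0
  [6] return v  (unchanged)
Result (6 stmts):
  a = 9
  v = 0
  u = 0
  y = 7 - u
  d = 0
  return v

Answer: a = 9
v = 0
u = 0
y = 7 - u
d = 0
return v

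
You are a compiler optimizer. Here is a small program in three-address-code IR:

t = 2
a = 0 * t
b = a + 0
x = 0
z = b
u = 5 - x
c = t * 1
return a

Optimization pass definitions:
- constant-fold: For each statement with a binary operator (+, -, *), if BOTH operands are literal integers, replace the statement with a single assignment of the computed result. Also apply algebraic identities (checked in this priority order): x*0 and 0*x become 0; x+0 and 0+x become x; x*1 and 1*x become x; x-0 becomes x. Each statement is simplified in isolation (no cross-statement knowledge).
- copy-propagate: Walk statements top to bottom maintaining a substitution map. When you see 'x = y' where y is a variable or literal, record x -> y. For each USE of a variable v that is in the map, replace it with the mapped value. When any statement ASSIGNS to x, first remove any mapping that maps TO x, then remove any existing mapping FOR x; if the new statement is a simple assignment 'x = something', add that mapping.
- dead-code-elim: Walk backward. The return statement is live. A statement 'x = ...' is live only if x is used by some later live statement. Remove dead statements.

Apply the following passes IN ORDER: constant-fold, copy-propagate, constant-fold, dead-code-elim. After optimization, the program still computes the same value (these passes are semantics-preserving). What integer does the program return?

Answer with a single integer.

Initial IR:
  t = 2
  a = 0 * t
  b = a + 0
  x = 0
  z = b
  u = 5 - x
  c = t * 1
  return a
After constant-fold (8 stmts):
  t = 2
  a = 0
  b = a
  x = 0
  z = b
  u = 5 - x
  c = t
  return a
After copy-propagate (8 stmts):
  t = 2
  a = 0
  b = 0
  x = 0
  z = 0
  u = 5 - 0
  c = 2
  return 0
After constant-fold (8 stmts):
  t = 2
  a = 0
  b = 0
  x = 0
  z = 0
  u = 5
  c = 2
  return 0
After dead-code-elim (1 stmts):
  return 0
Evaluate:
  t = 2  =>  t = 2
  a = 0 * t  =>  a = 0
  b = a + 0  =>  b = 0
  x = 0  =>  x = 0
  z = b  =>  z = 0
  u = 5 - x  =>  u = 5
  c = t * 1  =>  c = 2
  return a = 0

Answer: 0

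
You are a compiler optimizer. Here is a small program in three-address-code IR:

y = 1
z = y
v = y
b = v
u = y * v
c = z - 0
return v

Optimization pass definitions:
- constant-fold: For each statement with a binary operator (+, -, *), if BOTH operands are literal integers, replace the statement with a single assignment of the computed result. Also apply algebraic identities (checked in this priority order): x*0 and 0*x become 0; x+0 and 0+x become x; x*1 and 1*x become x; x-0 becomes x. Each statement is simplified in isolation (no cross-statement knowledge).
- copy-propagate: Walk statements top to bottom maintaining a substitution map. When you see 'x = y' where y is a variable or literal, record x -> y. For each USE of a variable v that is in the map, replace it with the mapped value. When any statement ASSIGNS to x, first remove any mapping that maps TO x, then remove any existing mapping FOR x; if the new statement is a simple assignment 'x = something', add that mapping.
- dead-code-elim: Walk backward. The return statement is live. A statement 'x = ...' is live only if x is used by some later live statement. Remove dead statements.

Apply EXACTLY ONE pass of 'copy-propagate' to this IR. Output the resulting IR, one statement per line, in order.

Applying copy-propagate statement-by-statement:
  [1] y = 1  (unchanged)
  [2] z = y  -> z = 1
  [3] v = y  -> v = 1
  [4] b = v  -> b = 1
  [5] u = y * v  -> u = 1 * 1
  [6] c = z - 0  -> c = 1 - 0
  [7] return v  -> return 1
Result (7 stmts):
  y = 1
  z = 1
  v = 1
  b = 1
  u = 1 * 1
  c = 1 - 0
  return 1

Answer: y = 1
z = 1
v = 1
b = 1
u = 1 * 1
c = 1 - 0
return 1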